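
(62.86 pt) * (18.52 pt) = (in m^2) 0.0001449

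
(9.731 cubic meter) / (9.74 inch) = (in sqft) 423.4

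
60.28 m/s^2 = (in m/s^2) 60.28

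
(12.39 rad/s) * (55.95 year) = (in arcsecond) 4.509e+15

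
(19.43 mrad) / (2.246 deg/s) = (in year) 1.572e-08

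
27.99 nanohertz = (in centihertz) 2.799e-06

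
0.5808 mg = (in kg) 5.808e-07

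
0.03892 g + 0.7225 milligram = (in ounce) 0.001398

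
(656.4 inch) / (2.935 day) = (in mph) 0.0001471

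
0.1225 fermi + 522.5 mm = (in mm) 522.5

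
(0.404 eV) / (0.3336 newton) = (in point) 5.5e-16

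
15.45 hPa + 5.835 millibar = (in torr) 15.97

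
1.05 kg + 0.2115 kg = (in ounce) 44.5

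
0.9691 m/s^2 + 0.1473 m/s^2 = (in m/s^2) 1.116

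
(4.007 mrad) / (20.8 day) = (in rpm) 2.129e-08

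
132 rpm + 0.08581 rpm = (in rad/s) 13.83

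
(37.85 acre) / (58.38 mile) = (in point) 4621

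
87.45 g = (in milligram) 8.745e+04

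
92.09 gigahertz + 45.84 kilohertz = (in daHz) 9.209e+09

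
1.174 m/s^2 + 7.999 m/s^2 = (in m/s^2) 9.173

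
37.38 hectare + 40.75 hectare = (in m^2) 7.813e+05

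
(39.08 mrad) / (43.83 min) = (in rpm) 0.0001419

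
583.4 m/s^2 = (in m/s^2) 583.4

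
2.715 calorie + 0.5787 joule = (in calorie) 2.853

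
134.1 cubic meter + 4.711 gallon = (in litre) 1.341e+05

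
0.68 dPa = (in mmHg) 0.00051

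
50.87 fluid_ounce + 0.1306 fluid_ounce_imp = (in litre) 1.508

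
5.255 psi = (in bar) 0.3623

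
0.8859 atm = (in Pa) 8.976e+04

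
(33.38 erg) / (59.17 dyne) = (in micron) 5641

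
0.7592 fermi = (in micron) 7.592e-10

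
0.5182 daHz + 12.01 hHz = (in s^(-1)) 1206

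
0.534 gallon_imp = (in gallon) 0.6413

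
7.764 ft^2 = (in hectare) 7.213e-05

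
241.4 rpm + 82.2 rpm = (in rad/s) 33.89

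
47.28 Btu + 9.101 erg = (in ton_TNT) 1.192e-05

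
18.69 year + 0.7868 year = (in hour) 1.706e+05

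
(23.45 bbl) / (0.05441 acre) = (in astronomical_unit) 1.132e-13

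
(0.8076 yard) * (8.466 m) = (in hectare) 0.0006252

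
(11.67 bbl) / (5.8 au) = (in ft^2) 2.302e-11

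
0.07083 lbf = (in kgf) 0.03213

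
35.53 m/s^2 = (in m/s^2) 35.53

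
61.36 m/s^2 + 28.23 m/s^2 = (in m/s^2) 89.59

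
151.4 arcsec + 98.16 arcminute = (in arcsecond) 6041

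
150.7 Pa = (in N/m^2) 150.7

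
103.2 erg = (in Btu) 9.781e-09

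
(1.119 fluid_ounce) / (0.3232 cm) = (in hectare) 1.024e-06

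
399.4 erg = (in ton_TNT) 9.546e-15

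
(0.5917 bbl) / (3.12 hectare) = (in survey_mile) 1.874e-09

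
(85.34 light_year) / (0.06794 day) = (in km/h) 4.952e+14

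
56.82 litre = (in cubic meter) 0.05682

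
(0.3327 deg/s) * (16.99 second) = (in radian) 0.09866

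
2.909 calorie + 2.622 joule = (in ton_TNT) 3.536e-09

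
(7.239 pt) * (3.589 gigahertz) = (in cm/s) 9.165e+08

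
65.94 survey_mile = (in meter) 1.061e+05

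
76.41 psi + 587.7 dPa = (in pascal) 5.269e+05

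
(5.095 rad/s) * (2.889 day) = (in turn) 2.024e+05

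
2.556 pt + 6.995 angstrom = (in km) 9.017e-07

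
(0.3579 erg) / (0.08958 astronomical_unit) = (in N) 2.671e-18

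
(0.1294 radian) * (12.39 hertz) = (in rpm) 15.31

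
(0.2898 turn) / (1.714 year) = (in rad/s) 3.369e-08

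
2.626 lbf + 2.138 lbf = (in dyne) 2.119e+06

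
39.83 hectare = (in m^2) 3.983e+05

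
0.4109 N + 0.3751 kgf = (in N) 4.089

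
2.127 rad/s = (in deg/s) 121.9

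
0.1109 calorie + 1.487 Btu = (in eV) 9.795e+21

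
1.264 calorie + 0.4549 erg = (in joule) 5.289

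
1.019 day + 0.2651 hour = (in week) 0.1471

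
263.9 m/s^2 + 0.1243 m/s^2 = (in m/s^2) 264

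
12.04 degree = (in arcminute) 722.4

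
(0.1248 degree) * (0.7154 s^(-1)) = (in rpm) 0.01488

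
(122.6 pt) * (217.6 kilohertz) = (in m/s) 9411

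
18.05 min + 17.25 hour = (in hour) 17.55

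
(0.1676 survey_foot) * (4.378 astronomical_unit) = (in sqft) 3.601e+11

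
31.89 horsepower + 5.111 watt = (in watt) 2.379e+04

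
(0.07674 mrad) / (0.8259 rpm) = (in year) 2.814e-11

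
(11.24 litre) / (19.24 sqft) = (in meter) 0.006288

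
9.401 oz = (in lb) 0.5876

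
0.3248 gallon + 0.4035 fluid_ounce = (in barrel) 0.007808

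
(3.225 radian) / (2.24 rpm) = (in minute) 0.2291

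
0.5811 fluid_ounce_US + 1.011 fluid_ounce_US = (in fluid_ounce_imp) 1.657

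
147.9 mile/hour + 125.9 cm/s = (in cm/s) 6738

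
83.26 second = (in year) 2.64e-06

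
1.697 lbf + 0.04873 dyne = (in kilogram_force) 0.7697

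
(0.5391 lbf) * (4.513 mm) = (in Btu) 1.026e-05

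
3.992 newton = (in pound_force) 0.8974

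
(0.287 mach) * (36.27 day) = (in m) 3.062e+08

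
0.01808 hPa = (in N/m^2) 1.808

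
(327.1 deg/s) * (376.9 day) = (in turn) 2.959e+07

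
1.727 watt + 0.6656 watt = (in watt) 2.393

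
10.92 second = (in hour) 0.003033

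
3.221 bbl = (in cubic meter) 0.5121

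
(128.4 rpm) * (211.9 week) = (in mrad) 1.723e+12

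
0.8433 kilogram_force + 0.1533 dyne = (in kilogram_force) 0.8433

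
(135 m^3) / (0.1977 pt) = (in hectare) 193.6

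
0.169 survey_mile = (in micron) 2.72e+08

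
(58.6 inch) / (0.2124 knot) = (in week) 2.252e-05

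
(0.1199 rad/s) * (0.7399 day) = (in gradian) 4.88e+05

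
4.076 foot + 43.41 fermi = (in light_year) 1.313e-16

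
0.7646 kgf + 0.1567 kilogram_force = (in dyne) 9.035e+05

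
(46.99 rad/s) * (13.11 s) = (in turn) 98.05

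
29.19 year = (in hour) 2.557e+05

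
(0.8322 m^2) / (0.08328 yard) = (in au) 7.305e-11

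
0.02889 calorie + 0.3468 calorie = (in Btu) 0.00149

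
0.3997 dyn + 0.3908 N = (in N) 0.3908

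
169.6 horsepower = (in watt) 1.265e+05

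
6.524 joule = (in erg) 6.524e+07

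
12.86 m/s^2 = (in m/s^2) 12.86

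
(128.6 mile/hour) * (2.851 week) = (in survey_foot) 3.252e+08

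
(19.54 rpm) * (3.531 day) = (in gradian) 3.974e+07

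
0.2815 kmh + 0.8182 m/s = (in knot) 1.742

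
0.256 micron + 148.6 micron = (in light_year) 1.573e-20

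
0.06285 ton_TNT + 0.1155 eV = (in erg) 2.63e+15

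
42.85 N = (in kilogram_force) 4.369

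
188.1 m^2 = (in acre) 0.04648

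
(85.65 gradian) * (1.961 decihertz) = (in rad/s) 0.2638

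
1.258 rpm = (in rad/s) 0.1317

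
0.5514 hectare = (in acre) 1.363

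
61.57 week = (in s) 3.724e+07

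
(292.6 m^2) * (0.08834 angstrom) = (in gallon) 6.828e-07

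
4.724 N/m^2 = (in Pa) 4.724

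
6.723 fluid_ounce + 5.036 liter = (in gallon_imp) 1.152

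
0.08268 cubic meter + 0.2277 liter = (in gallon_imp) 18.24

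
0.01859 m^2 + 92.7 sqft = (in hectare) 0.0008631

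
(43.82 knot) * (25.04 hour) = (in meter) 2.032e+06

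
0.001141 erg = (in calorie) 2.727e-11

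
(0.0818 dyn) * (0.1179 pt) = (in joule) 3.402e-11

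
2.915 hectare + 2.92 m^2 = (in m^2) 2.915e+04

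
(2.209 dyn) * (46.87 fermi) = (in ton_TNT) 2.475e-28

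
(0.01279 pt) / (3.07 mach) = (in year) 1.369e-16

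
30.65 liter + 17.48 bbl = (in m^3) 2.81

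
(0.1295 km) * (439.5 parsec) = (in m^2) 1.756e+21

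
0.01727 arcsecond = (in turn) 1.333e-08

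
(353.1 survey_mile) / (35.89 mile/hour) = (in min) 590.3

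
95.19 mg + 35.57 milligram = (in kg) 0.0001308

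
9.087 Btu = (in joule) 9587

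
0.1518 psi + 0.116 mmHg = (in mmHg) 7.966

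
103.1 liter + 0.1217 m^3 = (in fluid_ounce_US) 7601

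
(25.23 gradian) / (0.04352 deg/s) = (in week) 0.0008627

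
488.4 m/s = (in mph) 1093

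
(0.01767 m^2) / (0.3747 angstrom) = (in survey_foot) 1.547e+09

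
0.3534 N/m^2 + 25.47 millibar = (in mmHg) 19.11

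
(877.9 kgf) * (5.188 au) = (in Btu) 6.333e+12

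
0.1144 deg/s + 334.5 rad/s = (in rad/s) 334.5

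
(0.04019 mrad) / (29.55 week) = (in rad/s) 2.249e-12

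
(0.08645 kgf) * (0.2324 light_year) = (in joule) 1.864e+15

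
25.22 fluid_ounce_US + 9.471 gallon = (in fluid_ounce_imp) 1288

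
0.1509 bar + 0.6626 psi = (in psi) 2.851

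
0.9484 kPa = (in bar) 0.009484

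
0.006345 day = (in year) 1.738e-05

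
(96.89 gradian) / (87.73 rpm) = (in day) 1.917e-06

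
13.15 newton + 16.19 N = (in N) 29.34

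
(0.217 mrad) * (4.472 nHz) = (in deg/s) 5.56e-11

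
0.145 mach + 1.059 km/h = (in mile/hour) 111.1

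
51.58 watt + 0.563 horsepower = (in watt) 471.4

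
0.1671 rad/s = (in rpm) 1.596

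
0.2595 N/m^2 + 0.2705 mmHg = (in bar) 0.0003632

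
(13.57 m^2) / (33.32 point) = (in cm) 1.154e+05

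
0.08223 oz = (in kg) 0.002331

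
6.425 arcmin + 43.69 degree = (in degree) 43.8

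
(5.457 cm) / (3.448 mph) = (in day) 4.098e-07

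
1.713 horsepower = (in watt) 1277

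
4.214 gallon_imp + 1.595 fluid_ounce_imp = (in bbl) 0.1208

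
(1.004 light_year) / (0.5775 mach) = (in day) 5.591e+08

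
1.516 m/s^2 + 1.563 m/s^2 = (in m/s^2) 3.079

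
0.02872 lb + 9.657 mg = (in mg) 1.304e+04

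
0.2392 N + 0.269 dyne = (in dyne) 2.392e+04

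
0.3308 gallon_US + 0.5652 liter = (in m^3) 0.001817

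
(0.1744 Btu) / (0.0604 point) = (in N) 8.635e+06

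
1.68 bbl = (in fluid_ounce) 9032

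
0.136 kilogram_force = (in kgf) 0.136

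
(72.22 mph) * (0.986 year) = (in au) 0.006711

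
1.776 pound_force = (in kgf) 0.8056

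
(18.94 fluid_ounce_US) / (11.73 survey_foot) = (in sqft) 0.001686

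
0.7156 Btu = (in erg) 7.55e+09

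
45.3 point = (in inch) 0.6292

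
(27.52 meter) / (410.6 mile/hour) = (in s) 0.1499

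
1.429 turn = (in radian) 8.979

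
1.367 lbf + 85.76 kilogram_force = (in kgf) 86.38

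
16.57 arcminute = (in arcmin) 16.57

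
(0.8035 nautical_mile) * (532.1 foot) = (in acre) 59.64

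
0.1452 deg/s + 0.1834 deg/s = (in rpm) 0.05477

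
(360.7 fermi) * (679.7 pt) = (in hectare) 8.649e-18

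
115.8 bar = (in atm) 114.3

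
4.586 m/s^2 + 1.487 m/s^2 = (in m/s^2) 6.073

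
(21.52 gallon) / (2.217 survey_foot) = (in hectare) 1.206e-05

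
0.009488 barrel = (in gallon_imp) 0.3318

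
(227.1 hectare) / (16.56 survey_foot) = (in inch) 1.771e+07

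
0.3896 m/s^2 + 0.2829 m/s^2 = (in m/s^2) 0.6725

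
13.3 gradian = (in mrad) 208.9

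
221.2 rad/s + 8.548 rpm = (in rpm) 2121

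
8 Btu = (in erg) 8.44e+10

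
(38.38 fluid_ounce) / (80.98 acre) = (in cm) 3.463e-07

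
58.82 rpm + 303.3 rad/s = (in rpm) 2955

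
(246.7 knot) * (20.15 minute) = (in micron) 1.534e+11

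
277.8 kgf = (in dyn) 2.724e+08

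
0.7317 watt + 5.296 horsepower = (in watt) 3950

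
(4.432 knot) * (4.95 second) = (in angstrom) 1.129e+11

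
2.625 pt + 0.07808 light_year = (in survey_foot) 2.424e+15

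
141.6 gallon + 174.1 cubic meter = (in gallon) 4.613e+04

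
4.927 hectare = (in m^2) 4.927e+04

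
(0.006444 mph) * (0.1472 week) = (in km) 0.2565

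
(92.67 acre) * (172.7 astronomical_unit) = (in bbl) 6.094e+19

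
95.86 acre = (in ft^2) 4.176e+06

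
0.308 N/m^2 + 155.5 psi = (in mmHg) 8042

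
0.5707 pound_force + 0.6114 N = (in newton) 3.15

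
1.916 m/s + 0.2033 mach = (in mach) 0.2089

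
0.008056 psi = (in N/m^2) 55.54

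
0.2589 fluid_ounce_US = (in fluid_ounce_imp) 0.2695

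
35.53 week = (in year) 0.6814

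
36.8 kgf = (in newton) 360.9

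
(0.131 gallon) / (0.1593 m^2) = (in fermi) 3.113e+12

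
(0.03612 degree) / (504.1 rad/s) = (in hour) 3.474e-10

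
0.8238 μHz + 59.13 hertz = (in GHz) 5.913e-08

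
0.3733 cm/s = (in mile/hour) 0.00835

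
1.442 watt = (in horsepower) 0.001934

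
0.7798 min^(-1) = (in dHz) 0.13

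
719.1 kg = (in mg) 7.191e+08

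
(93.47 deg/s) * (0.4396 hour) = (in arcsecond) 5.325e+08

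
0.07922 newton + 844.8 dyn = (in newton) 0.08767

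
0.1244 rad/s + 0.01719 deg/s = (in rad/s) 0.1247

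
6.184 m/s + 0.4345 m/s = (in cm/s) 661.9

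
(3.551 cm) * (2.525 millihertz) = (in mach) 2.633e-07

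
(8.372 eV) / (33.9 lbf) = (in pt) 2.521e-17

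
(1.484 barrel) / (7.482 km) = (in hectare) 3.153e-09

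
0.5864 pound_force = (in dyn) 2.608e+05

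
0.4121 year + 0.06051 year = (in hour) 4140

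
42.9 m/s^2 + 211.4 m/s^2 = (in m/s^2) 254.3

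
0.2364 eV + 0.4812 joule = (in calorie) 0.115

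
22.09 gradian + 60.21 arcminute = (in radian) 0.3645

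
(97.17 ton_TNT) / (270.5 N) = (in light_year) 1.589e-07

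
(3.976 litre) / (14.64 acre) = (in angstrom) 671.1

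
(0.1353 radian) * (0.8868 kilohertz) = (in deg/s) 6875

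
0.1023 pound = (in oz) 1.637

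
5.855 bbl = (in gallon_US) 245.9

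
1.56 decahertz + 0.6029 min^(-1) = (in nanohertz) 1.561e+10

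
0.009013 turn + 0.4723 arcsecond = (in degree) 3.245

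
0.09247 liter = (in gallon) 0.02443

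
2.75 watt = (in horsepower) 0.003688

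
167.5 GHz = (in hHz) 1.675e+09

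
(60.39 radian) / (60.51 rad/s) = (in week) 1.65e-06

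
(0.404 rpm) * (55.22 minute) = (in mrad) 1.402e+05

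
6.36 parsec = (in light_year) 20.74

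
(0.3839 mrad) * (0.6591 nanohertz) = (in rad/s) 2.53e-13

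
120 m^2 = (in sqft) 1292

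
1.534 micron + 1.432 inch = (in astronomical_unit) 2.431e-13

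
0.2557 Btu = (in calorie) 64.48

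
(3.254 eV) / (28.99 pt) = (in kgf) 5.198e-18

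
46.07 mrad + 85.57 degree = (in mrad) 1540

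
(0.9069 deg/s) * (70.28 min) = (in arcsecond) 1.377e+07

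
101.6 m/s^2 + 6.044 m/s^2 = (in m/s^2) 107.6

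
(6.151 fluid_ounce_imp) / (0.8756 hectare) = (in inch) 7.858e-07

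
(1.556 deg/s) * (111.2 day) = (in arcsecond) 5.382e+10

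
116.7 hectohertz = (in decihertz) 1.167e+05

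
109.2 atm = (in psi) 1605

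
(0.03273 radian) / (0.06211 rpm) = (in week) 8.32e-06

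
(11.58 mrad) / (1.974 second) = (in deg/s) 0.3361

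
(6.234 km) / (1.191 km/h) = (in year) 0.0005975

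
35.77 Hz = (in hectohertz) 0.3577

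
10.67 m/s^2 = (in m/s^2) 10.67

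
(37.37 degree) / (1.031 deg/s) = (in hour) 0.01007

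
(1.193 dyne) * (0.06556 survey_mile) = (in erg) 1.259e+04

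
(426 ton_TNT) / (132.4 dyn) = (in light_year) 0.1423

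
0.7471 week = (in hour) 125.5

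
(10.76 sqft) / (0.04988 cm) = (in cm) 2.004e+05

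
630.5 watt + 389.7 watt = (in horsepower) 1.368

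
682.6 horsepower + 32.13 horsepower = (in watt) 5.33e+05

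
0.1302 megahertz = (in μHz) 1.302e+11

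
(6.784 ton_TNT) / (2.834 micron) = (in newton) 1.002e+16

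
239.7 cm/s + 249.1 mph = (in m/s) 113.8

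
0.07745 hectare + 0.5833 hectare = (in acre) 1.633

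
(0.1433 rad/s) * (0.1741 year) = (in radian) 7.868e+05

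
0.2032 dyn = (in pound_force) 4.568e-07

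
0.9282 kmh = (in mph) 0.5768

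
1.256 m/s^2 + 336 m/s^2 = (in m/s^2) 337.3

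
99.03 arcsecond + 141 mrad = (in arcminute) 486.4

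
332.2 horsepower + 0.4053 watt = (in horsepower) 332.2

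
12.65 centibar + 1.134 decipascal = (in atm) 0.1248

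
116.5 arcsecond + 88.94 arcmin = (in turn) 0.004207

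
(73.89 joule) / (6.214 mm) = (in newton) 1.189e+04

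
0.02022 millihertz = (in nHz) 2.022e+04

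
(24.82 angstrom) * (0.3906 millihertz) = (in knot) 1.884e-12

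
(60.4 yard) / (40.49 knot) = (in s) 2.651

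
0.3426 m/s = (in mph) 0.7664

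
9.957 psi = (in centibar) 68.65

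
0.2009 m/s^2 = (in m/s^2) 0.2009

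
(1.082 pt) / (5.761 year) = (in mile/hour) 4.7e-12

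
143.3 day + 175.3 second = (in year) 0.3926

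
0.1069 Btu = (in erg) 1.128e+09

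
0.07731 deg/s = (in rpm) 0.01289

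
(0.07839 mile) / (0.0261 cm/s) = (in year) 0.01533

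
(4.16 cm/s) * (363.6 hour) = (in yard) 5.955e+04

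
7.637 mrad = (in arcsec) 1575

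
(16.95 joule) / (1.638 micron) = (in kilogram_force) 1.055e+06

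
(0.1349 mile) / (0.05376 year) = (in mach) 3.761e-07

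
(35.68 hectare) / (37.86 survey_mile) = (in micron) 5.856e+06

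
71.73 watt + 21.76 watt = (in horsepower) 0.1254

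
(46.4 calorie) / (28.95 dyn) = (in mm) 6.706e+08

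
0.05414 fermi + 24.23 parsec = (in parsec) 24.23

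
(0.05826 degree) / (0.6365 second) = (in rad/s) 0.001598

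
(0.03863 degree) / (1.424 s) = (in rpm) 0.004521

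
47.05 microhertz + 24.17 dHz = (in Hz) 2.417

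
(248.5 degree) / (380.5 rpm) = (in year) 3.452e-09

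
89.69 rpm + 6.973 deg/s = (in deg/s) 545.1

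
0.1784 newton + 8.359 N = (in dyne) 8.537e+05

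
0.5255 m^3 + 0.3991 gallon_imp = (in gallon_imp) 116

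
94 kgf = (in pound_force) 207.2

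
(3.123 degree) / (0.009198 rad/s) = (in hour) 0.001646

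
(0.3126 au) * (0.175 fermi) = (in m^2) 8.184e-06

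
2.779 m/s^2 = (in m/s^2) 2.779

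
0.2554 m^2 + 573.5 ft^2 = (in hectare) 0.005354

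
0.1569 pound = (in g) 71.17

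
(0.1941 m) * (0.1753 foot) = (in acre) 2.563e-06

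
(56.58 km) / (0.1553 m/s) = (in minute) 6072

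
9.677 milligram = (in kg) 9.677e-06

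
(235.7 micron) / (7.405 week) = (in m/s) 5.263e-11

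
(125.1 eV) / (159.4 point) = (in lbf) 8.013e-17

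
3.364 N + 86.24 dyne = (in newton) 3.365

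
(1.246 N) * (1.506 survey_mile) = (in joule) 3020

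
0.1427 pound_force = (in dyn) 6.348e+04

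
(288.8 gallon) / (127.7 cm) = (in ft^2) 9.215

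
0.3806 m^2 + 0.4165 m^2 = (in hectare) 7.971e-05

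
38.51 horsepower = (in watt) 2.872e+04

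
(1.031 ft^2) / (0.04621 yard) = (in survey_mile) 0.001409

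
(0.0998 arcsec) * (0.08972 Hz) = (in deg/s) 2.487e-06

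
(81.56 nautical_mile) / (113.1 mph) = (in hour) 0.8299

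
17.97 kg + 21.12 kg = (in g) 3.909e+04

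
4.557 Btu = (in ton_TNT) 1.149e-06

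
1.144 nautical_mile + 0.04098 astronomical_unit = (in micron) 6.131e+15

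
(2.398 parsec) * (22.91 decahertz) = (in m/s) 1.695e+19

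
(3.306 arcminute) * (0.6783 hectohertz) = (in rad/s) 0.06523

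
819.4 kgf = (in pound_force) 1806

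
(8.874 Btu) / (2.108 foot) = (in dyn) 1.457e+09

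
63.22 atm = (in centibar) 6406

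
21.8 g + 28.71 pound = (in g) 1.304e+04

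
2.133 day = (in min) 3072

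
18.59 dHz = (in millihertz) 1859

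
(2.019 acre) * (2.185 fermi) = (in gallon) 4.716e-09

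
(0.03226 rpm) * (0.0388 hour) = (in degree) 27.04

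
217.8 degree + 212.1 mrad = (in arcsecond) 8.278e+05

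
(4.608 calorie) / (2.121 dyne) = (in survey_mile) 564.8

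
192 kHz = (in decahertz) 1.92e+04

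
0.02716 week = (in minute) 273.8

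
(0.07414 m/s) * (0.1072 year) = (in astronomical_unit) 1.675e-06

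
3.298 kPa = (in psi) 0.4783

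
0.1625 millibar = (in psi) 0.002357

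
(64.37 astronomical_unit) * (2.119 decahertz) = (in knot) 3.966e+14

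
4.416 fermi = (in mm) 4.416e-12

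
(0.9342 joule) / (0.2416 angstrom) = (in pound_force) 8.693e+09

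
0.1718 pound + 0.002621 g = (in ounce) 2.749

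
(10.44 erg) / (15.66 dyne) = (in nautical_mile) 3.6e-06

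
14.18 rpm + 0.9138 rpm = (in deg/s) 90.56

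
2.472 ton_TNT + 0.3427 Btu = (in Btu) 9.803e+06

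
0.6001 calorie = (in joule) 2.511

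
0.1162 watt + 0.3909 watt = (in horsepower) 0.00068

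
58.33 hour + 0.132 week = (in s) 2.898e+05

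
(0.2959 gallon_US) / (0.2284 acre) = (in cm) 0.0001212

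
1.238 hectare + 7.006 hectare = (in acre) 20.37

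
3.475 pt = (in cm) 0.1226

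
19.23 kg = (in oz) 678.3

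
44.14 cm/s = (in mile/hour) 0.9874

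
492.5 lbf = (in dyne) 2.191e+08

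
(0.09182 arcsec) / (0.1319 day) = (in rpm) 3.73e-10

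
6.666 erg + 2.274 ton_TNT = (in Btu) 9.018e+06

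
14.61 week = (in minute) 1.473e+05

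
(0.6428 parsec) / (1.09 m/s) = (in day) 2.106e+11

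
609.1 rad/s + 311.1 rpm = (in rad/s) 641.7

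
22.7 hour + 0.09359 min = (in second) 8.173e+04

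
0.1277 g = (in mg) 127.7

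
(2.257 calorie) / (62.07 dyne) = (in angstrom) 1.521e+14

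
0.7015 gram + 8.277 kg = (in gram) 8278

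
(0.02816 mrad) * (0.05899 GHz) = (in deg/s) 9.518e+04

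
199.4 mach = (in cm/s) 6.79e+06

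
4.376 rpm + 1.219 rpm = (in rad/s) 0.5859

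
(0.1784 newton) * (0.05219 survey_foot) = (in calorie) 0.0006783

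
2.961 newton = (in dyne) 2.961e+05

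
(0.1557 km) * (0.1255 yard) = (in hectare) 0.001787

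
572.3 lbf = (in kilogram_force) 259.6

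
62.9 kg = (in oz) 2219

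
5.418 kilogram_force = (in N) 53.13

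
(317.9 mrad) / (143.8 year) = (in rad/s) 7.01e-11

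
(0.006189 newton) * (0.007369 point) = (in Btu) 1.525e-11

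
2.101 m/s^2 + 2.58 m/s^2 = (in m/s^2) 4.681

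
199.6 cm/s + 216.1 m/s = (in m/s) 218.1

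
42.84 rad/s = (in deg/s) 2455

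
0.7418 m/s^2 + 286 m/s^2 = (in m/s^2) 286.7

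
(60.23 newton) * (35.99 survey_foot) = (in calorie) 157.9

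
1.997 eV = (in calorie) 7.647e-20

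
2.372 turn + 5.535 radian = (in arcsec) 4.216e+06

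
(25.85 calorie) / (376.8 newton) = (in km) 0.000287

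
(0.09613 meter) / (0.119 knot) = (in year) 4.979e-08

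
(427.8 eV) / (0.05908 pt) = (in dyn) 3.289e-07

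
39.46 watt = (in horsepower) 0.05292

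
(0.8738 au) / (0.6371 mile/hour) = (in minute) 7.649e+09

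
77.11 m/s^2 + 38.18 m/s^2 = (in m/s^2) 115.3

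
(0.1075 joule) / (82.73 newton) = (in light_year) 1.373e-19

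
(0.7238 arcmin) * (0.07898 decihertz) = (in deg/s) 9.528e-05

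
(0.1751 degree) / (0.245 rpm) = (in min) 0.001985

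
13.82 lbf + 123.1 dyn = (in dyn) 6.148e+06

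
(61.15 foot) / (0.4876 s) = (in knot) 74.3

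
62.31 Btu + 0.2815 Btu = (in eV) 4.122e+23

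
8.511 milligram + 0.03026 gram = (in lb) 8.548e-05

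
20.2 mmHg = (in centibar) 2.693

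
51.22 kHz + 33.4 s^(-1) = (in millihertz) 5.125e+07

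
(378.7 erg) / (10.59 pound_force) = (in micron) 0.8039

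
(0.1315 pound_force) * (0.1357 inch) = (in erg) 2.016e+04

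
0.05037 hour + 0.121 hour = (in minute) 10.28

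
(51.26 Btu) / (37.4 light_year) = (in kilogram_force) 1.559e-14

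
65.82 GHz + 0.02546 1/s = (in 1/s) 6.582e+10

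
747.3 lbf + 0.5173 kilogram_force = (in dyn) 3.329e+08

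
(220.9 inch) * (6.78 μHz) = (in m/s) 3.804e-05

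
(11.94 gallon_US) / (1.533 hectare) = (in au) 1.971e-17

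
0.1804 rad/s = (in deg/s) 10.34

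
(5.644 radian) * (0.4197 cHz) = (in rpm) 0.2262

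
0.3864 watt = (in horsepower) 0.0005182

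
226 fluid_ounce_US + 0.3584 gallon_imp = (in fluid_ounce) 281.1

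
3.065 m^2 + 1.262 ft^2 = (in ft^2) 34.25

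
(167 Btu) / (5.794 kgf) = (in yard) 3391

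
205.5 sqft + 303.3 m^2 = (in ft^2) 3470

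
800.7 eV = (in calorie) 3.066e-17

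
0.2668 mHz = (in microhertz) 266.8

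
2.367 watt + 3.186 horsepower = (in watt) 2378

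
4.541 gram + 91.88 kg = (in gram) 9.188e+04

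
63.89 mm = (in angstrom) 6.389e+08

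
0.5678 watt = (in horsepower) 0.0007614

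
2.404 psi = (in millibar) 165.7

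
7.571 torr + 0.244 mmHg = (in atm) 0.01028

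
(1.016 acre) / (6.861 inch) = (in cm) 2.359e+06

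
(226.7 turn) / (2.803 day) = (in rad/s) 0.005882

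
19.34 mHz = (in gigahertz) 1.934e-11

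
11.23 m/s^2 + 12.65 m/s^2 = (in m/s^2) 23.88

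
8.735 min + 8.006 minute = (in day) 0.01163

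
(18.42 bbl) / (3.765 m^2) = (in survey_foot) 2.552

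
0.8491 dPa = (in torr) 0.0006369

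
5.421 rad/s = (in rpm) 51.77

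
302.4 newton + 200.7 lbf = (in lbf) 268.7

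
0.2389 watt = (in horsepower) 0.0003204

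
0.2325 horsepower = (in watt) 173.4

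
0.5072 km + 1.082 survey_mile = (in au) 1.503e-08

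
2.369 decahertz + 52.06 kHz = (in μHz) 5.208e+10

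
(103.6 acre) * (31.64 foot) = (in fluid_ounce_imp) 1.423e+11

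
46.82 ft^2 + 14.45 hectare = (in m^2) 1.445e+05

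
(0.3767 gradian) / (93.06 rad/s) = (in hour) 1.766e-08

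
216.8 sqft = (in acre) 0.004977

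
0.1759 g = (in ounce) 0.006205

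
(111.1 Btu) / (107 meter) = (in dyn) 1.095e+08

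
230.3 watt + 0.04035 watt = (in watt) 230.3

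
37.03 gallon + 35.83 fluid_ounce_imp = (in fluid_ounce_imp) 4969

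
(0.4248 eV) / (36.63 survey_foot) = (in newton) 6.096e-21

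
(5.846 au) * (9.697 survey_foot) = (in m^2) 2.585e+12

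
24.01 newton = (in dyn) 2.401e+06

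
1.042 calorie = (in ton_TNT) 1.042e-09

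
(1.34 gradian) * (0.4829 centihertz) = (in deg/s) 0.005824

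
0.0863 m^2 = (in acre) 2.133e-05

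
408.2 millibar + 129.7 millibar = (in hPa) 537.9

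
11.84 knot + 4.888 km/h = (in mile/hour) 16.66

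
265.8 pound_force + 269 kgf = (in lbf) 858.8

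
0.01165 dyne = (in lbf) 2.619e-08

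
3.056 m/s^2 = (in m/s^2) 3.056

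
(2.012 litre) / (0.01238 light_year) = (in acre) 4.245e-21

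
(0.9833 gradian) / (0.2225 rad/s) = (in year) 2.201e-09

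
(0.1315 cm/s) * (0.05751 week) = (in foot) 150.1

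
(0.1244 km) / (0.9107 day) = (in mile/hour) 0.003537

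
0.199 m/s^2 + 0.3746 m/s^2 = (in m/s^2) 0.5736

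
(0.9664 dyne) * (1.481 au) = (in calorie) 5.117e+05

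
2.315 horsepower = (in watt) 1726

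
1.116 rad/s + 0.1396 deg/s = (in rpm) 10.68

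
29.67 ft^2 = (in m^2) 2.756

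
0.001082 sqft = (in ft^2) 0.001082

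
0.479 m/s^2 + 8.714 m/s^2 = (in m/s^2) 9.193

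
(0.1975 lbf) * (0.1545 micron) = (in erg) 1.357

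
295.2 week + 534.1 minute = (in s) 1.786e+08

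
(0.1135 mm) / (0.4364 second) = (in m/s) 0.0002601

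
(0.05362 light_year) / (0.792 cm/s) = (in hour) 1.779e+13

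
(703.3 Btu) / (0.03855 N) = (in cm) 1.925e+09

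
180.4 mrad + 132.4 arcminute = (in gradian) 13.94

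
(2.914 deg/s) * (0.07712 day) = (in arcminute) 1.165e+06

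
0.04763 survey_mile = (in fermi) 7.665e+16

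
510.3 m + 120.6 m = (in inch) 2.484e+04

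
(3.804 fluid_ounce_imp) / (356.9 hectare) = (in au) 2.024e-22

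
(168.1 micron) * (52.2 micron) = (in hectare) 8.775e-13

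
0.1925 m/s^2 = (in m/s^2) 0.1925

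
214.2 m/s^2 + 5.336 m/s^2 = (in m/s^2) 219.5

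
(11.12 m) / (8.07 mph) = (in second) 3.082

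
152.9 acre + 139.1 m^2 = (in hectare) 61.89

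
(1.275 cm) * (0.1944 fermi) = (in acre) 6.125e-22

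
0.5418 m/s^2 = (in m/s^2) 0.5418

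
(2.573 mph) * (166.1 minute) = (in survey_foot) 3.761e+04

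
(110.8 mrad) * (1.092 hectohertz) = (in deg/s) 693.2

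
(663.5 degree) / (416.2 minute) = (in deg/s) 0.02657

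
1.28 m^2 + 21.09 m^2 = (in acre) 0.005528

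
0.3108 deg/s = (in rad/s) 0.005424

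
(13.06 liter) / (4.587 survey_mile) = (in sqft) 1.904e-05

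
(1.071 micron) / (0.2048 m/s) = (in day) 6.053e-11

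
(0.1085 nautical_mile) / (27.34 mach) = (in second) 0.02159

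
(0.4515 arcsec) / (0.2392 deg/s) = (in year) 1.663e-11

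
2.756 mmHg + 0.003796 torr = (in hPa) 3.679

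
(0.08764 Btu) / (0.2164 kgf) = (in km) 0.04357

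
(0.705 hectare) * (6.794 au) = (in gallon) 1.893e+18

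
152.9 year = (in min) 8.036e+07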